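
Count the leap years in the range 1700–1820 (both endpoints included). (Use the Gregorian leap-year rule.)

Multiples of 4 in [1700,1820]: 31.
Of those, multiples of 100: 2 (not leap unless ÷400).
Multiples of 400: 0.
Leap years = 31 − 2 + 0 = 29.

29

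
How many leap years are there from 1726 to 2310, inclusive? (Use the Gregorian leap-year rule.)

Multiples of 4 in [1726,2310]: 146.
Of those, multiples of 100: 6 (not leap unless ÷400).
Multiples of 400: 1.
Leap years = 146 − 6 + 1 = 141.

141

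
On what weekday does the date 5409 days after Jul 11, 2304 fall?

First find the weekday of Jul 11, 2304. Doomsday rule: the anchor day for the 2300s is Wednesday. For year 04: 4÷12 = 0 r 4, and 4÷4 = 1, so 0+4+1 = 5.
Wednesday + 5 ≡ Monday — that's 2304's doomsday.
In July the doomsday date is Jul 11.
Jul 11 is the doomsday itself: Monday.
5409 mod 7 = 5, so 5409 days after a Monday is Monday + 5 = Saturday.

Saturday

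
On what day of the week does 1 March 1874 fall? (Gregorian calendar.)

Doomsday rule: the anchor day for the 1800s is Friday. For year 74: 74÷12 = 6 r 2, and 2÷4 = 0, so 6+2+0 = 8.
Friday + 8 ≡ Saturday — that's 1874's doomsday.
In March the doomsday date is Mar 14.
Mar 1 is 13 days before Mar 14; 13 mod 7 = 6, so Saturday − 6 = Sunday.

Sunday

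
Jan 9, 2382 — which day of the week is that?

Doomsday rule: the anchor day for the 2300s is Wednesday. For year 82: 82÷12 = 6 r 10, and 10÷4 = 2, so 6+10+2 = 18.
Wednesday + 18 ≡ Sunday — that's 2382's doomsday.
In January the doomsday date is Jan 3 (2382 is not a leap year).
Jan 9 is 6 days after Jan 3; 6 mod 7 = 6, so Sunday + 6 = Saturday.

Saturday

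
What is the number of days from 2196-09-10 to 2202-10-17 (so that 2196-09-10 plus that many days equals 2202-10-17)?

Sep 10, 2196 → Sep 10, 2197: 365 days.
Sep 10, 2197 → Sep 10, 2198: 365 days.
Sep 10, 2198 → Sep 10, 2199: 365 days.
Sep 10, 2199 → Sep 10, 2200: 365 days.
Sep 10, 2200 → Sep 10, 2201: 365 days.
Sep 10, 2201 → Sep 10, 2202: 365 days.
Sep 10, 2202 → Oct 10, 2202: 30 days (September has 30).
Oct 10, 2202 → Oct 17, 2202: 7 days.
Total: 2227 days.

2227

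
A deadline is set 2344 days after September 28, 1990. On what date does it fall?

February 27, 1997

+365 (one year) → Sep 28, 1991 (1979 left).
+366 (one year; includes Feb 29, 1992) → Sep 28, 1992 (1613 left).
+365 (one year) → Sep 28, 1993 (1248 left).
+365 (one year) → Sep 28, 1994 (883 left).
+365 (one year) → Sep 28, 1995 (518 left).
+366 (one year; includes Feb 29, 1996) → Sep 28, 1996 (152 left).
Sep has 30 days: +3 → Oct 1, 1996 (149 left).
Oct has 31 days: +31 → Nov 1, 1996 (118 left).
Nov has 30 days: +30 → Dec 1, 1996 (88 left).
Dec has 31 days: +31 → Jan 1, 1997 (57 left).
Jan has 31 days: +31 → Feb 1, 1997 (26 left).
+26 → Feb 27, 1997.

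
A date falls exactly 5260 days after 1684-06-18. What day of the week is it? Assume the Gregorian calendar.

Wednesday

Jun 18, 1684 is a Sunday.
5260 mod 7 = 3, so 5260 days after a Sunday is Sunday + 3 = Wednesday.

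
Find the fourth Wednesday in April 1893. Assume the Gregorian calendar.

April 1, 1893 is a Saturday.
The first Wednesday is therefore April 5 (4 days later).
The fourth Wednesday is 5 + 3×7 = April 26.

April 26, 1893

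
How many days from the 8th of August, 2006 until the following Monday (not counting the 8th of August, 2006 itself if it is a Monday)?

6

Aug 8, 2006 is a Tuesday.
From Tuesday to the next Monday is 6 days.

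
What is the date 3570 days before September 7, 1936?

November 29, 1926

−366 (one year; includes Feb 29, 1936) → Sep 7, 1935 (3204 left).
−365 (one year) → Sep 7, 1934 (2839 left).
−365 (one year) → Sep 7, 1933 (2474 left).
−365 (one year) → Sep 7, 1932 (2109 left).
−366 (one year; includes Feb 29, 1932) → Sep 7, 1931 (1743 left).
−365 (one year) → Sep 7, 1930 (1378 left).
−365 (one year) → Sep 7, 1929 (1013 left).
−365 (one year) → Sep 7, 1928 (648 left).
−366 (one year; includes Feb 29, 1928) → Sep 7, 1927 (282 left).
−7 → Aug 31, 1927 (end of Aug, 31 days; 275 left).
−31 → Jul 31, 1927 (end of Jul, 31 days; 244 left).
−31 → Jun 30, 1927 (end of Jun, 30 days; 213 left).
−30 → May 31, 1927 (end of May, 31 days; 183 left).
−31 → Apr 30, 1927 (end of Apr, 30 days; 152 left).
−30 → Mar 31, 1927 (end of Mar, 31 days; 122 left).
−31 → Feb 28, 1927 (end of Feb, 28 days; 91 left).
−28 → Jan 31, 1927 (end of Jan, 31 days; 63 left).
−31 → Dec 31, 1926 (end of Dec, 31 days; 32 left).
−31 → Nov 30, 1926 (end of Nov, 30 days; 1 left).
−1 → Nov 29, 1926.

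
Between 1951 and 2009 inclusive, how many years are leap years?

15

Multiples of 4 in [1951,2009]: 15.
Of those, multiples of 100: 1 (not leap unless ÷400).
Multiples of 400: 1.
Leap years = 15 − 1 + 1 = 15.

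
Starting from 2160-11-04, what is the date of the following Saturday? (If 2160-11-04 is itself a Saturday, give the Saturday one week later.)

Nov 4, 2160 is a Tuesday.
From Tuesday to the next Saturday is 4 days.
Nov 4, 2160 + 4 = Nov 8, 2160.

November 8, 2160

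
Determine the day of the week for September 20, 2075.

Friday

Doomsday rule: the anchor day for the 2000s is Tuesday. For year 75: 75÷12 = 6 r 3, and 3÷4 = 0, so 6+3+0 = 9.
Tuesday + 9 ≡ Thursday — that's 2075's doomsday.
In September the doomsday date is Sep 5.
Sep 20 is 15 days after Sep 5; 15 mod 7 = 1, so Thursday + 1 = Friday.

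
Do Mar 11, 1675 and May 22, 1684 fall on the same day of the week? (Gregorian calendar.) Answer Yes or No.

Yes

From Mar 11, 1675 to May 22, 1684 is 3360 days.
3360 mod 7 = 0, so they are the same weekday.
(Mar 11, 1675 is a Monday; May 22, 1684 is a Monday.)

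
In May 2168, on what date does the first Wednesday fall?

May 1, 2168 is a Sunday.
The first Wednesday is therefore May 4 (3 days later).

May 4, 2168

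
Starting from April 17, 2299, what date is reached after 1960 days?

August 29, 2304

+365 (one year) → Apr 17, 2300 (1595 left).
+365 (one year) → Apr 17, 2301 (1230 left).
+365 (one year) → Apr 17, 2302 (865 left).
+365 (one year) → Apr 17, 2303 (500 left).
+366 (one year; includes Feb 29, 2304) → Apr 17, 2304 (134 left).
Apr has 30 days: +14 → May 1, 2304 (120 left).
May has 31 days: +31 → Jun 1, 2304 (89 left).
Jun has 30 days: +30 → Jul 1, 2304 (59 left).
Jul has 31 days: +31 → Aug 1, 2304 (28 left).
+28 → Aug 29, 2304.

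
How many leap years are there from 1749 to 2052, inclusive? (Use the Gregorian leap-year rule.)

Multiples of 4 in [1749,2052]: 76.
Of those, multiples of 100: 3 (not leap unless ÷400).
Multiples of 400: 1.
Leap years = 76 − 3 + 1 = 74.

74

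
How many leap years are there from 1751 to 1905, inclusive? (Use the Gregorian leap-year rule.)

Multiples of 4 in [1751,1905]: 39.
Of those, multiples of 100: 2 (not leap unless ÷400).
Multiples of 400: 0.
Leap years = 39 − 2 + 0 = 37.

37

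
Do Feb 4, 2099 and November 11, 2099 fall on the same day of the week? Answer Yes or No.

Yes

From Feb 4, 2099 to Nov 11, 2099 is 280 days.
280 mod 7 = 0, so they are the same weekday.
(Feb 4, 2099 is a Wednesday; Nov 11, 2099 is a Wednesday.)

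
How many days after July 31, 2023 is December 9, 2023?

131

Jul 31, 2023 → Aug 31, 2023: 31 days (July has 31).
Aug 31, 2023 → Sep 30, 2023: 30 days (August has 31).
Sep 30, 2023 → Oct 30, 2023: 30 days (September has 30).
Oct 30, 2023 → Nov 30, 2023: 31 days (October has 31).
Nov 30, 2023 → Dec 9, 2023: 9 days.
Total: 131 days.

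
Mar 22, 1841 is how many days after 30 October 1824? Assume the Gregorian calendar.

Oct 30, 1824 → Oct 30, 1825: 365 days.
Oct 30, 1825 → Oct 30, 1826: 365 days.
Oct 30, 1826 → Oct 30, 1827: 365 days.
Oct 30, 1827 → Oct 30, 1828: 366 days (Feb 29, 1828 is in that span).
Oct 30, 1828 → Oct 30, 1829: 365 days.
Oct 30, 1829 → Oct 30, 1830: 365 days.
Oct 30, 1830 → Oct 30, 1831: 365 days.
Oct 30, 1831 → Oct 30, 1832: 366 days (Feb 29, 1832 is in that span).
Oct 30, 1832 → Oct 30, 1833: 365 days.
Oct 30, 1833 → Oct 30, 1834: 365 days.
Oct 30, 1834 → Oct 30, 1835: 365 days.
Oct 30, 1835 → Oct 30, 1836: 366 days (Feb 29, 1836 is in that span).
Oct 30, 1836 → Oct 30, 1837: 365 days.
Oct 30, 1837 → Oct 30, 1838: 365 days.
Oct 30, 1838 → Oct 30, 1839: 365 days.
Oct 30, 1839 → Oct 30, 1840: 366 days (Feb 29, 1840 is in that span).
Oct 30, 1840 → Nov 30, 1840: 31 days (October has 31).
Nov 30, 1840 → Dec 30, 1840: 30 days (November has 30).
Dec 30, 1840 → Jan 30, 1841: 31 days (December has 31).
Jan 30, 1841 → Feb 28, 1841: 29 days (January has 31).
Feb 28, 1841 → Mar 22, 1841: 22 days.
Total: 5987 days.

5987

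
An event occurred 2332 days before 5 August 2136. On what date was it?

March 18, 2130

−366 (one year; includes Feb 29, 2136) → Aug 5, 2135 (1966 left).
−365 (one year) → Aug 5, 2134 (1601 left).
−365 (one year) → Aug 5, 2133 (1236 left).
−365 (one year) → Aug 5, 2132 (871 left).
−366 (one year; includes Feb 29, 2132) → Aug 5, 2131 (505 left).
−365 (one year) → Aug 5, 2130 (140 left).
−5 → Jul 31, 2130 (end of Jul, 31 days; 135 left).
−31 → Jun 30, 2130 (end of Jun, 30 days; 104 left).
−30 → May 31, 2130 (end of May, 31 days; 74 left).
−31 → Apr 30, 2130 (end of Apr, 30 days; 43 left).
−30 → Mar 31, 2130 (end of Mar, 31 days; 13 left).
−13 → Mar 18, 2130.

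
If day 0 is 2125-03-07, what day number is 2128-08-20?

Mar 7, 2125 → Mar 7, 2126: 365 days.
Mar 7, 2126 → Mar 7, 2127: 365 days.
Mar 7, 2127 → Mar 7, 2128: 366 days (Feb 29, 2128 is in that span).
Mar 7, 2128 → Apr 7, 2128: 31 days (March has 31).
Apr 7, 2128 → May 7, 2128: 30 days (April has 30).
May 7, 2128 → Jun 7, 2128: 31 days (May has 31).
Jun 7, 2128 → Jul 7, 2128: 30 days (June has 30).
Jul 7, 2128 → Aug 7, 2128: 31 days (July has 31).
Aug 7, 2128 → Aug 20, 2128: 13 days.
Total: 1262 days.

1262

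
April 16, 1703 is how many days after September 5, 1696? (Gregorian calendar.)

Sep 5, 1696 → Sep 5, 1697: 365 days.
Sep 5, 1697 → Sep 5, 1698: 365 days.
Sep 5, 1698 → Sep 5, 1699: 365 days.
Sep 5, 1699 → Sep 5, 1700: 365 days.
Sep 5, 1700 → Sep 5, 1701: 365 days.
Sep 5, 1701 → Sep 5, 1702: 365 days.
Sep 5, 1702 → Oct 5, 1702: 30 days (September has 30).
Oct 5, 1702 → Nov 5, 1702: 31 days (October has 31).
Nov 5, 1702 → Dec 5, 1702: 30 days (November has 30).
Dec 5, 1702 → Jan 5, 1703: 31 days (December has 31).
Jan 5, 1703 → Feb 5, 1703: 31 days (January has 31).
Feb 5, 1703 → Mar 5, 1703: 28 days (February has 28).
Mar 5, 1703 → Apr 5, 1703: 31 days (March has 31).
Apr 5, 1703 → Apr 16, 1703: 11 days.
Total: 2413 days.

2413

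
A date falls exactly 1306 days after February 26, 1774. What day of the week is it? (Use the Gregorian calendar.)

Wednesday

Feb 26, 1774 is a Saturday.
1306 mod 7 = 4, so 1306 days after a Saturday is Saturday + 4 = Wednesday.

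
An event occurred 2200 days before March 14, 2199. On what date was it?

−365 (one year) → Mar 14, 2198 (1835 left).
−365 (one year) → Mar 14, 2197 (1470 left).
−365 (one year) → Mar 14, 2196 (1105 left).
−366 (one year; includes Feb 29, 2196) → Mar 14, 2195 (739 left).
−365 (one year) → Mar 14, 2194 (374 left).
−14 → Feb 28, 2194 (end of Feb, 28 days; 360 left).
−28 → Jan 31, 2194 (end of Jan, 31 days; 332 left).
−31 → Dec 31, 2193 (end of Dec, 31 days; 301 left).
−31 → Nov 30, 2193 (end of Nov, 30 days; 270 left).
−30 → Oct 31, 2193 (end of Oct, 31 days; 240 left).
−31 → Sep 30, 2193 (end of Sep, 30 days; 209 left).
−30 → Aug 31, 2193 (end of Aug, 31 days; 179 left).
−31 → Jul 31, 2193 (end of Jul, 31 days; 148 left).
−31 → Jun 30, 2193 (end of Jun, 30 days; 117 left).
−30 → May 31, 2193 (end of May, 31 days; 87 left).
−31 → Apr 30, 2193 (end of Apr, 30 days; 56 left).
−30 → Mar 31, 2193 (end of Mar, 31 days; 26 left).
−26 → Mar 5, 2193.

March 5, 2193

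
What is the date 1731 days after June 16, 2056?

+365 (one year) → Jun 16, 2057 (1366 left).
+365 (one year) → Jun 16, 2058 (1001 left).
+365 (one year) → Jun 16, 2059 (636 left).
+366 (one year; includes Feb 29, 2060) → Jun 16, 2060 (270 left).
Jun has 30 days: +15 → Jul 1, 2060 (255 left).
Jul has 31 days: +31 → Aug 1, 2060 (224 left).
Aug has 31 days: +31 → Sep 1, 2060 (193 left).
Sep has 30 days: +30 → Oct 1, 2060 (163 left).
Oct has 31 days: +31 → Nov 1, 2060 (132 left).
Nov has 30 days: +30 → Dec 1, 2060 (102 left).
Dec has 31 days: +31 → Jan 1, 2061 (71 left).
Jan has 31 days: +31 → Feb 1, 2061 (40 left).
Feb has 28 days: +28 → Mar 1, 2061 (12 left).
+12 → Mar 13, 2061.

March 13, 2061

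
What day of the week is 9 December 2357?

Monday

Doomsday rule: the anchor day for the 2300s is Wednesday. For year 57: 57÷12 = 4 r 9, and 9÷4 = 2, so 4+9+2 = 15.
Wednesday + 15 ≡ Thursday — that's 2357's doomsday.
In December the doomsday date is Dec 12.
Dec 9 is 3 days before Dec 12; 3 mod 7 = 3, so Thursday − 3 = Monday.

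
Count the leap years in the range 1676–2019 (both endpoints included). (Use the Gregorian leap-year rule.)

Multiples of 4 in [1676,2019]: 86.
Of those, multiples of 100: 4 (not leap unless ÷400).
Multiples of 400: 1.
Leap years = 86 − 4 + 1 = 83.

83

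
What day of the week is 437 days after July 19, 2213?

First find the weekday of Jul 19, 2213. Doomsday rule: the anchor day for the 2200s is Friday. For year 13: 13÷12 = 1 r 1, and 1÷4 = 0, so 1+1+0 = 2.
Friday + 2 ≡ Sunday — that's 2213's doomsday.
In July the doomsday date is Jul 11.
Jul 19 is 8 days after Jul 11; 8 mod 7 = 1, so Sunday + 1 = Monday.
437 mod 7 = 3, so 437 days after a Monday is Monday + 3 = Thursday.

Thursday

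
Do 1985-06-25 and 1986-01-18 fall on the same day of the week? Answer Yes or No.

From Jun 25, 1985 to Jan 18, 1986 is 207 days.
207 mod 7 = 4, so they are different weekdays.
(Jun 25, 1985 is a Tuesday; Jan 18, 1986 is a Saturday.)

No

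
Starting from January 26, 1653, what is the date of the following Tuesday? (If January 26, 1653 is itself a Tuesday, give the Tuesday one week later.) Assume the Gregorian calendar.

January 28, 1653

Jan 26, 1653 is a Sunday.
From Sunday to the next Tuesday is 2 days.
Jan 26, 1653 + 2 = Jan 28, 1653.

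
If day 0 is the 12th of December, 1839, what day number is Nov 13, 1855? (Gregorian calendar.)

Dec 12, 1839 → Dec 12, 1840: 366 days (Feb 29, 1840 is in that span).
Dec 12, 1840 → Dec 12, 1841: 365 days.
Dec 12, 1841 → Dec 12, 1842: 365 days.
Dec 12, 1842 → Dec 12, 1843: 365 days.
Dec 12, 1843 → Dec 12, 1844: 366 days (Feb 29, 1844 is in that span).
Dec 12, 1844 → Dec 12, 1845: 365 days.
Dec 12, 1845 → Dec 12, 1846: 365 days.
Dec 12, 1846 → Dec 12, 1847: 365 days.
Dec 12, 1847 → Dec 12, 1848: 366 days (Feb 29, 1848 is in that span).
Dec 12, 1848 → Dec 12, 1849: 365 days.
Dec 12, 1849 → Dec 12, 1850: 365 days.
Dec 12, 1850 → Dec 12, 1851: 365 days.
Dec 12, 1851 → Dec 12, 1852: 366 days (Feb 29, 1852 is in that span).
Dec 12, 1852 → Dec 12, 1853: 365 days.
Dec 12, 1853 → Dec 12, 1854: 365 days.
Dec 12, 1854 → Jan 12, 1855: 31 days (December has 31).
Jan 12, 1855 → Feb 12, 1855: 31 days (January has 31).
Feb 12, 1855 → Mar 12, 1855: 28 days (February has 28).
Mar 12, 1855 → Apr 12, 1855: 31 days (March has 31).
Apr 12, 1855 → May 12, 1855: 30 days (April has 30).
May 12, 1855 → Jun 12, 1855: 31 days (May has 31).
Jun 12, 1855 → Jul 12, 1855: 30 days (June has 30).
Jul 12, 1855 → Aug 12, 1855: 31 days (July has 31).
Aug 12, 1855 → Sep 12, 1855: 31 days (August has 31).
Sep 12, 1855 → Oct 12, 1855: 30 days (September has 30).
Oct 12, 1855 → Nov 12, 1855: 31 days (October has 31).
Nov 12, 1855 → Nov 13, 1855: 1 days.
Total: 5815 days.

5815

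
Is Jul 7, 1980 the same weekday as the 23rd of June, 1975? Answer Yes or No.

From Jun 23, 1975 to Jul 7, 1980 is 1841 days.
1841 mod 7 = 0, so they are the same weekday.
(Jun 23, 1975 is a Monday; Jul 7, 1980 is a Monday.)

Yes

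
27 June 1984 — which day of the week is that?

Wednesday

Doomsday rule: the anchor day for the 1900s is Wednesday. For year 84: 84÷12 = 7 r 0, and 0÷4 = 0, so 7+0+0 = 7.
Wednesday + 7 ≡ Wednesday — that's 1984's doomsday.
In June the doomsday date is Jun 6.
Jun 27 is 21 days after Jun 6; 21 mod 7 = 0, so Wednesday + 0 = Wednesday.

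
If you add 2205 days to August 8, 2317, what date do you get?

August 22, 2323

+365 (one year) → Aug 8, 2318 (1840 left).
+365 (one year) → Aug 8, 2319 (1475 left).
+366 (one year; includes Feb 29, 2320) → Aug 8, 2320 (1109 left).
+365 (one year) → Aug 8, 2321 (744 left).
+365 (one year) → Aug 8, 2322 (379 left).
Aug has 31 days: +24 → Sep 1, 2322 (355 left).
Sep has 30 days: +30 → Oct 1, 2322 (325 left).
Oct has 31 days: +31 → Nov 1, 2322 (294 left).
Nov has 30 days: +30 → Dec 1, 2322 (264 left).
Dec has 31 days: +31 → Jan 1, 2323 (233 left).
Jan has 31 days: +31 → Feb 1, 2323 (202 left).
Feb has 28 days: +28 → Mar 1, 2323 (174 left).
Mar has 31 days: +31 → Apr 1, 2323 (143 left).
Apr has 30 days: +30 → May 1, 2323 (113 left).
May has 31 days: +31 → Jun 1, 2323 (82 left).
Jun has 30 days: +30 → Jul 1, 2323 (52 left).
Jul has 31 days: +31 → Aug 1, 2323 (21 left).
+21 → Aug 22, 2323.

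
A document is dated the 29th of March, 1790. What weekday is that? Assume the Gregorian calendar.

Doomsday rule: the anchor day for the 1700s is Sunday. For year 90: 90÷12 = 7 r 6, and 6÷4 = 1, so 7+6+1 = 14.
Sunday + 14 ≡ Sunday — that's 1790's doomsday.
In March the doomsday date is Mar 14.
Mar 29 is 15 days after Mar 14; 15 mod 7 = 1, so Sunday + 1 = Monday.

Monday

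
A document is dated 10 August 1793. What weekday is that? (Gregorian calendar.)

Saturday

Doomsday rule: the anchor day for the 1700s is Sunday. For year 93: 93÷12 = 7 r 9, and 9÷4 = 2, so 7+9+2 = 18.
Sunday + 18 ≡ Thursday — that's 1793's doomsday.
In August the doomsday date is Aug 8.
Aug 10 is 2 days after Aug 8; 2 mod 7 = 2, so Thursday + 2 = Saturday.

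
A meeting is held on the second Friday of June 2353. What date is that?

June 12, 2353

June 1, 2353 is a Monday.
The first Friday is therefore June 5 (4 days later).
The second Friday is 5 + 1×7 = June 12.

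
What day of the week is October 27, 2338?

Thursday

Doomsday rule: the anchor day for the 2300s is Wednesday. For year 38: 38÷12 = 3 r 2, and 2÷4 = 0, so 3+2+0 = 5.
Wednesday + 5 ≡ Monday — that's 2338's doomsday.
In October the doomsday date is Oct 10.
Oct 27 is 17 days after Oct 10; 17 mod 7 = 3, so Monday + 3 = Thursday.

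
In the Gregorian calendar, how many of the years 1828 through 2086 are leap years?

64

Multiples of 4 in [1828,2086]: 65.
Of those, multiples of 100: 2 (not leap unless ÷400).
Multiples of 400: 1.
Leap years = 65 − 2 + 1 = 64.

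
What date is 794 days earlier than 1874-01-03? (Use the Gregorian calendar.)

−365 (one year) → Jan 3, 1873 (429 left).
−366 (one year; includes Feb 29, 1872) → Jan 3, 1872 (63 left).
−3 → Dec 31, 1871 (end of Dec, 31 days; 60 left).
−31 → Nov 30, 1871 (end of Nov, 30 days; 29 left).
−29 → Nov 1, 1871.

November 1, 1871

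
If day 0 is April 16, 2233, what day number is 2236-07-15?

1186

Apr 16, 2233 → Apr 16, 2234: 365 days.
Apr 16, 2234 → Apr 16, 2235: 365 days.
Apr 16, 2235 → Apr 16, 2236: 366 days (Feb 29, 2236 is in that span).
Apr 16, 2236 → May 16, 2236: 30 days (April has 30).
May 16, 2236 → Jun 16, 2236: 31 days (May has 31).
Jun 16, 2236 → Jul 15, 2236: 29 days.
Total: 1186 days.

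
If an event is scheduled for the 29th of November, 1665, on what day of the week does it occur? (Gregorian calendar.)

Sunday

Doomsday rule: the anchor day for the 1600s is Tuesday. For year 65: 65÷12 = 5 r 5, and 5÷4 = 1, so 5+5+1 = 11.
Tuesday + 11 ≡ Saturday — that's 1665's doomsday.
In November the doomsday date is Nov 7.
Nov 29 is 22 days after Nov 7; 22 mod 7 = 1, so Saturday + 1 = Sunday.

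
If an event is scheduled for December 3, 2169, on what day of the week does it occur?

Sunday

Doomsday rule: the anchor day for the 2100s is Sunday. For year 69: 69÷12 = 5 r 9, and 9÷4 = 2, so 5+9+2 = 16.
Sunday + 16 ≡ Tuesday — that's 2169's doomsday.
In December the doomsday date is Dec 12.
Dec 3 is 9 days before Dec 12; 9 mod 7 = 2, so Tuesday − 2 = Sunday.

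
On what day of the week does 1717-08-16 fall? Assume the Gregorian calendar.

Monday

Doomsday rule: the anchor day for the 1700s is Sunday. For year 17: 17÷12 = 1 r 5, and 5÷4 = 1, so 1+5+1 = 7.
Sunday + 7 ≡ Sunday — that's 1717's doomsday.
In August the doomsday date is Aug 8.
Aug 16 is 8 days after Aug 8; 8 mod 7 = 1, so Sunday + 1 = Monday.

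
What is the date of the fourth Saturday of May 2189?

May 23, 2189

May 1, 2189 is a Friday.
The first Saturday is therefore May 2 (1 days later).
The fourth Saturday is 2 + 3×7 = May 23.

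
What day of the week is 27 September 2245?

Doomsday rule: the anchor day for the 2200s is Friday. For year 45: 45÷12 = 3 r 9, and 9÷4 = 2, so 3+9+2 = 14.
Friday + 14 ≡ Friday — that's 2245's doomsday.
In September the doomsday date is Sep 5.
Sep 27 is 22 days after Sep 5; 22 mod 7 = 1, so Friday + 1 = Saturday.

Saturday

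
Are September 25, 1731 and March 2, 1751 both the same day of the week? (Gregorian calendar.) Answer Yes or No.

From Sep 25, 1731 to Mar 2, 1751 is 7098 days.
7098 mod 7 = 0, so they are the same weekday.
(Sep 25, 1731 is a Tuesday; Mar 2, 1751 is a Tuesday.)

Yes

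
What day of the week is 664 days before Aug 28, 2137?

Aug 28, 2137 is a Wednesday.
664 mod 7 = 6, so 664 days before a Wednesday is Wednesday − 6 = Thursday.

Thursday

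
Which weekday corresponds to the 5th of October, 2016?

January 1, 2016 is a Friday.
Jan 1, 2016 → Feb 1, 2016: 31 days (January has 31).
Feb 1, 2016 → Mar 1, 2016: 29 days (February has 29).
Mar 1, 2016 → Apr 1, 2016: 31 days (March has 31).
Apr 1, 2016 → May 1, 2016: 30 days (April has 30).
May 1, 2016 → Jun 1, 2016: 31 days (May has 31).
Jun 1, 2016 → Jul 1, 2016: 30 days (June has 30).
Jul 1, 2016 → Aug 1, 2016: 31 days (July has 31).
Aug 1, 2016 → Sep 1, 2016: 31 days (August has 31).
Sep 1, 2016 → Oct 1, 2016: 30 days (September has 30).
Oct 1, 2016 → Oct 5, 2016: 4 days.
Total: 278 days.
278 mod 7 = 5, so Friday + 5 = Wednesday.

Wednesday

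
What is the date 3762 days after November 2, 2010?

February 19, 2021

+365 (one year) → Nov 2, 2011 (3397 left).
+366 (one year; includes Feb 29, 2012) → Nov 2, 2012 (3031 left).
+365 (one year) → Nov 2, 2013 (2666 left).
+365 (one year) → Nov 2, 2014 (2301 left).
+365 (one year) → Nov 2, 2015 (1936 left).
+366 (one year; includes Feb 29, 2016) → Nov 2, 2016 (1570 left).
+365 (one year) → Nov 2, 2017 (1205 left).
+365 (one year) → Nov 2, 2018 (840 left).
+365 (one year) → Nov 2, 2019 (475 left).
+366 (one year; includes Feb 29, 2020) → Nov 2, 2020 (109 left).
Nov has 30 days: +29 → Dec 1, 2020 (80 left).
Dec has 31 days: +31 → Jan 1, 2021 (49 left).
Jan has 31 days: +31 → Feb 1, 2021 (18 left).
+18 → Feb 19, 2021.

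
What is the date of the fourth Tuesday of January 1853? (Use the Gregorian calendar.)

January 25, 1853

January 1, 1853 is a Saturday.
The first Tuesday is therefore January 4 (3 days later).
The fourth Tuesday is 4 + 3×7 = January 25.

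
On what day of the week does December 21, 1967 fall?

Thursday

January 1, 1967 is a Sunday.
Jan 1, 1967 → Feb 1, 1967: 31 days (January has 31).
Feb 1, 1967 → Mar 1, 1967: 28 days (February has 28).
Mar 1, 1967 → Apr 1, 1967: 31 days (March has 31).
Apr 1, 1967 → May 1, 1967: 30 days (April has 30).
May 1, 1967 → Jun 1, 1967: 31 days (May has 31).
Jun 1, 1967 → Jul 1, 1967: 30 days (June has 30).
Jul 1, 1967 → Aug 1, 1967: 31 days (July has 31).
Aug 1, 1967 → Sep 1, 1967: 31 days (August has 31).
Sep 1, 1967 → Oct 1, 1967: 30 days (September has 30).
Oct 1, 1967 → Nov 1, 1967: 31 days (October has 31).
Nov 1, 1967 → Dec 1, 1967: 30 days (November has 30).
Dec 1, 1967 → Dec 21, 1967: 20 days.
Total: 354 days.
354 mod 7 = 4, so Sunday + 4 = Thursday.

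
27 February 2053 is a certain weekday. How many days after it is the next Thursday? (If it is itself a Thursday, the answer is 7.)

Feb 27, 2053 is a Thursday.
From Thursday to the next Thursday is 7 days.

7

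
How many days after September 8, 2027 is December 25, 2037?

Sep 8, 2027 → Sep 8, 2028: 366 days (Feb 29, 2028 is in that span).
Sep 8, 2028 → Sep 8, 2029: 365 days.
Sep 8, 2029 → Sep 8, 2030: 365 days.
Sep 8, 2030 → Sep 8, 2031: 365 days.
Sep 8, 2031 → Sep 8, 2032: 366 days (Feb 29, 2032 is in that span).
Sep 8, 2032 → Sep 8, 2033: 365 days.
Sep 8, 2033 → Sep 8, 2034: 365 days.
Sep 8, 2034 → Sep 8, 2035: 365 days.
Sep 8, 2035 → Sep 8, 2036: 366 days (Feb 29, 2036 is in that span).
Sep 8, 2036 → Sep 8, 2037: 365 days.
Sep 8, 2037 → Oct 8, 2037: 30 days (September has 30).
Oct 8, 2037 → Nov 8, 2037: 31 days (October has 31).
Nov 8, 2037 → Dec 8, 2037: 30 days (November has 30).
Dec 8, 2037 → Dec 25, 2037: 17 days.
Total: 3761 days.

3761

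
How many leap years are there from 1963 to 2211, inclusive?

Multiples of 4 in [1963,2211]: 62.
Of those, multiples of 100: 3 (not leap unless ÷400).
Multiples of 400: 1.
Leap years = 62 − 3 + 1 = 60.

60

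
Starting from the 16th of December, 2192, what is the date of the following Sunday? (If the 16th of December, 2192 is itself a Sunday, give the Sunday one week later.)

Dec 16, 2192 is a Sunday.
From Sunday to the next Sunday is 7 days.
Dec 16, 2192 + 7 = Dec 23, 2192.

December 23, 2192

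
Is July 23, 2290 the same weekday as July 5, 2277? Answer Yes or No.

No

From Jul 5, 2277 to Jul 23, 2290 is 4766 days.
4766 mod 7 = 6, so they are different weekdays.
(Jul 5, 2277 is a Thursday; Jul 23, 2290 is a Wednesday.)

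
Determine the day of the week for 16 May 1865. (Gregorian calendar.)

Tuesday

Doomsday rule: the anchor day for the 1800s is Friday. For year 65: 65÷12 = 5 r 5, and 5÷4 = 1, so 5+5+1 = 11.
Friday + 11 ≡ Tuesday — that's 1865's doomsday.
In May the doomsday date is May 9.
May 16 is 7 days after May 9; 7 mod 7 = 0, so Tuesday + 0 = Tuesday.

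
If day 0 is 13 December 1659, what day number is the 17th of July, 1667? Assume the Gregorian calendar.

Dec 13, 1659 → Dec 13, 1660: 366 days (Feb 29, 1660 is in that span).
Dec 13, 1660 → Dec 13, 1661: 365 days.
Dec 13, 1661 → Dec 13, 1662: 365 days.
Dec 13, 1662 → Dec 13, 1663: 365 days.
Dec 13, 1663 → Dec 13, 1664: 366 days (Feb 29, 1664 is in that span).
Dec 13, 1664 → Dec 13, 1665: 365 days.
Dec 13, 1665 → Dec 13, 1666: 365 days.
Dec 13, 1666 → Jan 13, 1667: 31 days (December has 31).
Jan 13, 1667 → Feb 13, 1667: 31 days (January has 31).
Feb 13, 1667 → Mar 13, 1667: 28 days (February has 28).
Mar 13, 1667 → Apr 13, 1667: 31 days (March has 31).
Apr 13, 1667 → May 13, 1667: 30 days (April has 30).
May 13, 1667 → Jun 13, 1667: 31 days (May has 31).
Jun 13, 1667 → Jul 13, 1667: 30 days (June has 30).
Jul 13, 1667 → Jul 17, 1667: 4 days.
Total: 2773 days.

2773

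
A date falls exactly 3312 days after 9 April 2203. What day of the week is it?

Sunday

Apr 9, 2203 is a Saturday.
3312 mod 7 = 1, so 3312 days after a Saturday is Saturday + 1 = Sunday.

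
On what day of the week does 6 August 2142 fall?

Monday

January 1, 2142 is a Monday.
Jan 1, 2142 → Feb 1, 2142: 31 days (January has 31).
Feb 1, 2142 → Mar 1, 2142: 28 days (February has 28).
Mar 1, 2142 → Apr 1, 2142: 31 days (March has 31).
Apr 1, 2142 → May 1, 2142: 30 days (April has 30).
May 1, 2142 → Jun 1, 2142: 31 days (May has 31).
Jun 1, 2142 → Jul 1, 2142: 30 days (June has 30).
Jul 1, 2142 → Aug 1, 2142: 31 days (July has 31).
Aug 1, 2142 → Aug 6, 2142: 5 days.
Total: 217 days.
217 mod 7 = 0, so Monday + 0 = Monday.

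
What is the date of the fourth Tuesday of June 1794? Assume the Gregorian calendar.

June 1, 1794 is a Sunday.
The first Tuesday is therefore June 3 (2 days later).
The fourth Tuesday is 3 + 3×7 = June 24.

June 24, 1794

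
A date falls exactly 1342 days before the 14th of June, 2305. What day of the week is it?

First find the weekday of Jun 14, 2305. Doomsday rule: the anchor day for the 2300s is Wednesday. For year 05: 5÷12 = 0 r 5, and 5÷4 = 1, so 0+5+1 = 6.
Wednesday + 6 ≡ Tuesday — that's 2305's doomsday.
In June the doomsday date is Jun 6.
Jun 14 is 8 days after Jun 6; 8 mod 7 = 1, so Tuesday + 1 = Wednesday.
1342 mod 7 = 5, so 1342 days before a Wednesday is Wednesday − 5 = Friday.

Friday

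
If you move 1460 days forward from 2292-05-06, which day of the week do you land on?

May 6, 2292 is a Friday.
1460 mod 7 = 4, so 1460 days after a Friday is Friday + 4 = Tuesday.

Tuesday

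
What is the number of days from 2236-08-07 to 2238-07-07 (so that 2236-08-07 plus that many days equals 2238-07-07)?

699

Aug 7, 2236 → Aug 7, 2237: 365 days.
Aug 7, 2237 → Sep 7, 2237: 31 days (August has 31).
Sep 7, 2237 → Oct 7, 2237: 30 days (September has 30).
Oct 7, 2237 → Nov 7, 2237: 31 days (October has 31).
Nov 7, 2237 → Dec 7, 2237: 30 days (November has 30).
Dec 7, 2237 → Jan 7, 2238: 31 days (December has 31).
Jan 7, 2238 → Feb 7, 2238: 31 days (January has 31).
Feb 7, 2238 → Mar 7, 2238: 28 days (February has 28).
Mar 7, 2238 → Apr 7, 2238: 31 days (March has 31).
Apr 7, 2238 → May 7, 2238: 30 days (April has 30).
May 7, 2238 → Jun 7, 2238: 31 days (May has 31).
Jun 7, 2238 → Jul 7, 2238: 30 days.
Total: 699 days.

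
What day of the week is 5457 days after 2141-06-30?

Tuesday

Jun 30, 2141 is a Friday.
5457 mod 7 = 4, so 5457 days after a Friday is Friday + 4 = Tuesday.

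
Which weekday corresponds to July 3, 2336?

Friday

Doomsday rule: the anchor day for the 2300s is Wednesday. For year 36: 36÷12 = 3 r 0, and 0÷4 = 0, so 3+0+0 = 3.
Wednesday + 3 ≡ Saturday — that's 2336's doomsday.
In July the doomsday date is Jul 11.
Jul 3 is 8 days before Jul 11; 8 mod 7 = 1, so Saturday − 1 = Friday.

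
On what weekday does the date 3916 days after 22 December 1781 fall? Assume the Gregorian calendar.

Tuesday

First find the weekday of Dec 22, 1781. Doomsday rule: the anchor day for the 1700s is Sunday. For year 81: 81÷12 = 6 r 9, and 9÷4 = 2, so 6+9+2 = 17.
Sunday + 17 ≡ Wednesday — that's 1781's doomsday.
In December the doomsday date is Dec 12.
Dec 22 is 10 days after Dec 12; 10 mod 7 = 3, so Wednesday + 3 = Saturday.
3916 mod 7 = 3, so 3916 days after a Saturday is Saturday + 3 = Tuesday.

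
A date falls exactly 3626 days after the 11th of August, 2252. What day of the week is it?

First find the weekday of Aug 11, 2252. Doomsday rule: the anchor day for the 2200s is Friday. For year 52: 52÷12 = 4 r 4, and 4÷4 = 1, so 4+4+1 = 9.
Friday + 9 ≡ Sunday — that's 2252's doomsday.
In August the doomsday date is Aug 8.
Aug 11 is 3 days after Aug 8; 3 mod 7 = 3, so Sunday + 3 = Wednesday.
3626 mod 7 = 0, so 3626 days after a Wednesday is Wednesday + 0 = Wednesday.

Wednesday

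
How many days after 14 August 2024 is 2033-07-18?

3260

Aug 14, 2024 → Aug 14, 2025: 365 days.
Aug 14, 2025 → Aug 14, 2026: 365 days.
Aug 14, 2026 → Aug 14, 2027: 365 days.
Aug 14, 2027 → Aug 14, 2028: 366 days (Feb 29, 2028 is in that span).
Aug 14, 2028 → Aug 14, 2029: 365 days.
Aug 14, 2029 → Aug 14, 2030: 365 days.
Aug 14, 2030 → Aug 14, 2031: 365 days.
Aug 14, 2031 → Aug 14, 2032: 366 days (Feb 29, 2032 is in that span).
Aug 14, 2032 → Sep 14, 2032: 31 days (August has 31).
Sep 14, 2032 → Oct 14, 2032: 30 days (September has 30).
Oct 14, 2032 → Nov 14, 2032: 31 days (October has 31).
Nov 14, 2032 → Dec 14, 2032: 30 days (November has 30).
Dec 14, 2032 → Jan 14, 2033: 31 days (December has 31).
Jan 14, 2033 → Feb 14, 2033: 31 days (January has 31).
Feb 14, 2033 → Mar 14, 2033: 28 days (February has 28).
Mar 14, 2033 → Apr 14, 2033: 31 days (March has 31).
Apr 14, 2033 → May 14, 2033: 30 days (April has 30).
May 14, 2033 → Jun 14, 2033: 31 days (May has 31).
Jun 14, 2033 → Jul 14, 2033: 30 days (June has 30).
Jul 14, 2033 → Jul 18, 2033: 4 days.
Total: 3260 days.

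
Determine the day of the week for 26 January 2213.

Doomsday rule: the anchor day for the 2200s is Friday. For year 13: 13÷12 = 1 r 1, and 1÷4 = 0, so 1+1+0 = 2.
Friday + 2 ≡ Sunday — that's 2213's doomsday.
In January the doomsday date is Jan 3 (2213 is not a leap year).
Jan 26 is 23 days after Jan 3; 23 mod 7 = 2, so Sunday + 2 = Tuesday.

Tuesday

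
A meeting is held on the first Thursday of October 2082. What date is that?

October 1, 2082 is a Thursday.
The first Thursday is therefore October 1 (same day).

October 1, 2082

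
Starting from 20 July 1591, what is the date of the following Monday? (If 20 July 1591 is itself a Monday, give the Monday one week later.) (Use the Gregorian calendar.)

Jul 20, 1591 is a Saturday.
From Saturday to the next Monday is 2 days.
Jul 20, 1591 + 2 = Jul 22, 1591.

July 22, 1591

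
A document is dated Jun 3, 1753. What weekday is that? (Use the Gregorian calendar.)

Sunday

Doomsday rule: the anchor day for the 1700s is Sunday. For year 53: 53÷12 = 4 r 5, and 5÷4 = 1, so 4+5+1 = 10.
Sunday + 10 ≡ Wednesday — that's 1753's doomsday.
In June the doomsday date is Jun 6.
Jun 3 is 3 days before Jun 6; 3 mod 7 = 3, so Wednesday − 3 = Sunday.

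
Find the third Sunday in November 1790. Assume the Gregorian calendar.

November 1, 1790 is a Monday.
The first Sunday is therefore November 7 (6 days later).
The third Sunday is 7 + 2×7 = November 21.

November 21, 1790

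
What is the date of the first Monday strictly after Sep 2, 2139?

Sep 2, 2139 is a Wednesday.
From Wednesday to the next Monday is 5 days.
Sep 2, 2139 + 5 = Sep 7, 2139.

September 7, 2139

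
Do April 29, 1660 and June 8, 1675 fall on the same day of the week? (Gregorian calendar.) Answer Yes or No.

No

From Apr 29, 1660 to Jun 8, 1675 is 5518 days.
5518 mod 7 = 2, so they are different weekdays.
(Apr 29, 1660 is a Thursday; Jun 8, 1675 is a Saturday.)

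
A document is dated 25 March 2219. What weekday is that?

Thursday

Doomsday rule: the anchor day for the 2200s is Friday. For year 19: 19÷12 = 1 r 7, and 7÷4 = 1, so 1+7+1 = 9.
Friday + 9 ≡ Sunday — that's 2219's doomsday.
In March the doomsday date is Mar 14.
Mar 25 is 11 days after Mar 14; 11 mod 7 = 4, so Sunday + 4 = Thursday.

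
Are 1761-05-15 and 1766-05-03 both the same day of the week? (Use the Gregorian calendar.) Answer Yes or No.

No

From May 15, 1761 to May 3, 1766 is 1814 days.
1814 mod 7 = 1, so they are different weekdays.
(May 15, 1761 is a Friday; May 3, 1766 is a Saturday.)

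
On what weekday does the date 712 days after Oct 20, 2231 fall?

Tuesday

Oct 20, 2231 is a Thursday.
712 mod 7 = 5, so 712 days after a Thursday is Thursday + 5 = Tuesday.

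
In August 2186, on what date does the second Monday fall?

August 1, 2186 is a Tuesday.
The first Monday is therefore August 7 (6 days later).
The second Monday is 7 + 1×7 = August 14.

August 14, 2186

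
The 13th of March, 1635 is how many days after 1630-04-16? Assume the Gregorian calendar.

1792

Apr 16, 1630 → Apr 16, 1631: 365 days.
Apr 16, 1631 → Apr 16, 1632: 366 days (Feb 29, 1632 is in that span).
Apr 16, 1632 → Apr 16, 1633: 365 days.
Apr 16, 1633 → Apr 16, 1634: 365 days.
Apr 16, 1634 → May 16, 1634: 30 days (April has 30).
May 16, 1634 → Jun 16, 1634: 31 days (May has 31).
Jun 16, 1634 → Jul 16, 1634: 30 days (June has 30).
Jul 16, 1634 → Aug 16, 1634: 31 days (July has 31).
Aug 16, 1634 → Sep 16, 1634: 31 days (August has 31).
Sep 16, 1634 → Oct 16, 1634: 30 days (September has 30).
Oct 16, 1634 → Nov 16, 1634: 31 days (October has 31).
Nov 16, 1634 → Dec 16, 1634: 30 days (November has 30).
Dec 16, 1634 → Jan 16, 1635: 31 days (December has 31).
Jan 16, 1635 → Feb 16, 1635: 31 days (January has 31).
Feb 16, 1635 → Mar 13, 1635: 25 days.
Total: 1792 days.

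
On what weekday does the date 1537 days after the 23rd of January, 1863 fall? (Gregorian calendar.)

Tuesday

First find the weekday of Jan 23, 1863. Doomsday rule: the anchor day for the 1800s is Friday. For year 63: 63÷12 = 5 r 3, and 3÷4 = 0, so 5+3+0 = 8.
Friday + 8 ≡ Saturday — that's 1863's doomsday.
In January the doomsday date is Jan 3 (1863 is not a leap year).
Jan 23 is 20 days after Jan 3; 20 mod 7 = 6, so Saturday + 6 = Friday.
1537 mod 7 = 4, so 1537 days after a Friday is Friday + 4 = Tuesday.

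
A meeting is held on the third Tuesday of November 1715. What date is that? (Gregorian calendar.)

November 19, 1715

November 1, 1715 is a Friday.
The first Tuesday is therefore November 5 (4 days later).
The third Tuesday is 5 + 2×7 = November 19.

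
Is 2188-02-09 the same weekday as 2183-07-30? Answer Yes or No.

No

From Jul 30, 2183 to Feb 9, 2188 is 1655 days.
1655 mod 7 = 3, so they are different weekdays.
(Jul 30, 2183 is a Wednesday; Feb 9, 2188 is a Saturday.)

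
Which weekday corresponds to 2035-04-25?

Wednesday

Doomsday rule: the anchor day for the 2000s is Tuesday. For year 35: 35÷12 = 2 r 11, and 11÷4 = 2, so 2+11+2 = 15.
Tuesday + 15 ≡ Wednesday — that's 2035's doomsday.
In April the doomsday date is Apr 4.
Apr 25 is 21 days after Apr 4; 21 mod 7 = 0, so Wednesday + 0 = Wednesday.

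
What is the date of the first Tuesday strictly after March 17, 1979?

March 20, 1979

Mar 17, 1979 is a Saturday.
From Saturday to the next Tuesday is 3 days.
Mar 17, 1979 + 3 = Mar 20, 1979.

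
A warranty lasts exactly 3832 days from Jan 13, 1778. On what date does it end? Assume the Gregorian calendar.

+365 (one year) → Jan 13, 1779 (3467 left).
+365 (one year) → Jan 13, 1780 (3102 left).
+366 (one year; includes Feb 29, 1780) → Jan 13, 1781 (2736 left).
+365 (one year) → Jan 13, 1782 (2371 left).
+365 (one year) → Jan 13, 1783 (2006 left).
+365 (one year) → Jan 13, 1784 (1641 left).
+366 (one year; includes Feb 29, 1784) → Jan 13, 1785 (1275 left).
+365 (one year) → Jan 13, 1786 (910 left).
+365 (one year) → Jan 13, 1787 (545 left).
+365 (one year) → Jan 13, 1788 (180 left).
Jan has 31 days: +19 → Feb 1, 1788 (161 left).
Feb has 29 days: +29 → Mar 1, 1788 (132 left).
Mar has 31 days: +31 → Apr 1, 1788 (101 left).
Apr has 30 days: +30 → May 1, 1788 (71 left).
May has 31 days: +31 → Jun 1, 1788 (40 left).
Jun has 30 days: +30 → Jul 1, 1788 (10 left).
+10 → Jul 11, 1788.

July 11, 1788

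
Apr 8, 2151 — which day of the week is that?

Doomsday rule: the anchor day for the 2100s is Sunday. For year 51: 51÷12 = 4 r 3, and 3÷4 = 0, so 4+3+0 = 7.
Sunday + 7 ≡ Sunday — that's 2151's doomsday.
In April the doomsday date is Apr 4.
Apr 8 is 4 days after Apr 4; 4 mod 7 = 4, so Sunday + 4 = Thursday.

Thursday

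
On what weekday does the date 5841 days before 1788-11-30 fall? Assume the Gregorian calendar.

Thursday

First find the weekday of Nov 30, 1788. Doomsday rule: the anchor day for the 1700s is Sunday. For year 88: 88÷12 = 7 r 4, and 4÷4 = 1, so 7+4+1 = 12.
Sunday + 12 ≡ Friday — that's 1788's doomsday.
In November the doomsday date is Nov 7.
Nov 30 is 23 days after Nov 7; 23 mod 7 = 2, so Friday + 2 = Sunday.
5841 mod 7 = 3, so 5841 days before a Sunday is Sunday − 3 = Thursday.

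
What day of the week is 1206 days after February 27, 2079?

Wednesday

Feb 27, 2079 is a Monday.
1206 mod 7 = 2, so 1206 days after a Monday is Monday + 2 = Wednesday.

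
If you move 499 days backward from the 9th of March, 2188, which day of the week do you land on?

Mar 9, 2188 is a Sunday.
499 mod 7 = 2, so 499 days before a Sunday is Sunday − 2 = Friday.

Friday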